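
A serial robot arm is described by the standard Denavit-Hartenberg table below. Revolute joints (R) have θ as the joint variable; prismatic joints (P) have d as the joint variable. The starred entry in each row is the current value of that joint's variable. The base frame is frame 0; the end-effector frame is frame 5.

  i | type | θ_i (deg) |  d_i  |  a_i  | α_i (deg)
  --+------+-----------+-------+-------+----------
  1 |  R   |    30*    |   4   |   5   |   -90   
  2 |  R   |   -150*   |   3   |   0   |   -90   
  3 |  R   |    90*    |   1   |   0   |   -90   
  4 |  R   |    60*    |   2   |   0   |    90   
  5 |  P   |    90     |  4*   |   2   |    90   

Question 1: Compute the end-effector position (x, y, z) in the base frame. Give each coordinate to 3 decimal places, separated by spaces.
after link 1: o_1 = (4.3301, 2.5000, 4.0000)
after link 2: o_2 = (2.8301, 5.0981, 4.0000)
after link 3: o_3 = (3.2631, 5.3481, 4.8660)
after link 4: o_4 = (4.7631, 6.2141, 3.8660)
after link 5: o_5 = (8.8612, 4.5801, 4.5981)

8.861 4.580 4.598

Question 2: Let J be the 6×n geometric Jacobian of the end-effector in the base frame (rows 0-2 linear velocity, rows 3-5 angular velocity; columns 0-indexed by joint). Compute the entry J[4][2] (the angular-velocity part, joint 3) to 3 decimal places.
0.250

axis z_2 = (0.4330,0.2500,0.8660); lever o_n−o_2 = (6.0311,-0.5179,0.5981)
cross product → J_v[:, 2] = (0.5981,4.9641,-1.7321)
J_ω[:, 2] = z_2
entry J[4][2] = 0.2500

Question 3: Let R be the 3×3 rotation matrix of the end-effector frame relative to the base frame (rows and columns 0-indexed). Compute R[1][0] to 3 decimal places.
0.433

End-effector x-axis (col 0 of R) = (0.7500,0.4330,-0.5000)
R[1][0] = 0.4330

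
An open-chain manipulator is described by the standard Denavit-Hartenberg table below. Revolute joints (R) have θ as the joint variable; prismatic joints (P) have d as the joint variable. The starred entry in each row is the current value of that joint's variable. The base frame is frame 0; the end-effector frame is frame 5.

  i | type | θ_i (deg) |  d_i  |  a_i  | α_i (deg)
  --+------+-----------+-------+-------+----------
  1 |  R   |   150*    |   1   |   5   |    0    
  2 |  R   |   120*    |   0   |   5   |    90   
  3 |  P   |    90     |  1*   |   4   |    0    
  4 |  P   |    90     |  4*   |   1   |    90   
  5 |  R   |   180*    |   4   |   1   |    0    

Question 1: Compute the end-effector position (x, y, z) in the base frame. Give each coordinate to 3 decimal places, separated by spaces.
after link 1: o_1 = (-4.3301, 2.5000, 1.0000)
after link 2: o_2 = (-4.3301, -2.5000, 1.0000)
after link 3: o_3 = (-5.3301, -2.5000, 5.0000)
after link 4: o_4 = (-9.3301, -1.5000, 5.0000)
after link 5: o_5 = (-9.3301, -2.5000, 9.0000)

-9.330 -2.500 9.000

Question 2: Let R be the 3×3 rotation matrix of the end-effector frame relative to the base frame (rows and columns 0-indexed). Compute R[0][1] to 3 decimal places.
End-effector y-axis (col 1 of R) = (1.0000,-0.0000,-0.0000)
R[0][1] = 1.0000

1.000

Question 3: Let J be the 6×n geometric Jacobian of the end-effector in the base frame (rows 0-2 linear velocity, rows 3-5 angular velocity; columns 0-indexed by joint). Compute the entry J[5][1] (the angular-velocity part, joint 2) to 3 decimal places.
axis z_1 = (0.0000,0.0000,1.0000); lever o_n−o_1 = (-5.0000,-5.0000,8.0000)
cross product → J_v[:, 1] = (5.0000,-5.0000,0.0000)
J_ω[:, 1] = z_1
entry J[5][1] = 1.0000

1.000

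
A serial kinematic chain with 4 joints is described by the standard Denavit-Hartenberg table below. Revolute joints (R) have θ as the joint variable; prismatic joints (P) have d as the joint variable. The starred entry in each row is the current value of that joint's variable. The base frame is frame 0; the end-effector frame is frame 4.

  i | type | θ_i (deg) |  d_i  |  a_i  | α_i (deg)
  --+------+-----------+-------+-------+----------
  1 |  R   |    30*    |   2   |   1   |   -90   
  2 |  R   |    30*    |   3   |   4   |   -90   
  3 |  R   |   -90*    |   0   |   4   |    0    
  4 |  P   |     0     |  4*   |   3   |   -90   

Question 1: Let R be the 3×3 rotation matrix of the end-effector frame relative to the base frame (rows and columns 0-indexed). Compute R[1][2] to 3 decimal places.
0.433

End-effector z-axis (col 2 of R) = (0.7500,0.4330,-0.5000)
R[1][2] = 0.4330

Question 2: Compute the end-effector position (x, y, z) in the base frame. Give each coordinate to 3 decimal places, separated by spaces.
after link 1: o_1 = (0.8660, 0.5000, 2.0000)
after link 2: o_2 = (2.3660, 4.8301, 0.0000)
after link 3: o_3 = (0.3660, 8.2942, 0.0000)
after link 4: o_4 = (-2.8660, 9.8923, -3.4641)

-2.866 9.892 -3.464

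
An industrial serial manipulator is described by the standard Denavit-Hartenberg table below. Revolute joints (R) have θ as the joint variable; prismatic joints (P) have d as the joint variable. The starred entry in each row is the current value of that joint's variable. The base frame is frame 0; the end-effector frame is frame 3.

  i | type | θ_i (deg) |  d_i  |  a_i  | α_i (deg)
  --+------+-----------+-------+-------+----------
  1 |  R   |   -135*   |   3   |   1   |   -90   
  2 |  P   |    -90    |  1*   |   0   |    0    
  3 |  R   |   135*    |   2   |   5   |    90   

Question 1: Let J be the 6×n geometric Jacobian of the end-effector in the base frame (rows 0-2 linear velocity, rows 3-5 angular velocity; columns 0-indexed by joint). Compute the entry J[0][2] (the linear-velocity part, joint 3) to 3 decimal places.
axis z_2 = (0.7071,-0.7071,0.0000); lever o_n−o_2 = (-1.0858,-3.9142,-3.5355)
cross product → J_v[:, 2] = (2.5000,2.5000,-3.5355)
J_ω[:, 2] = z_2
entry J[0][2] = 2.5000

2.500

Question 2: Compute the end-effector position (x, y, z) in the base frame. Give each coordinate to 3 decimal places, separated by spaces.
-1.086 -5.328 -0.536

after link 1: o_1 = (-0.7071, -0.7071, 3.0000)
after link 2: o_2 = (0.0000, -1.4142, 3.0000)
after link 3: o_3 = (-1.0858, -5.3284, -0.5355)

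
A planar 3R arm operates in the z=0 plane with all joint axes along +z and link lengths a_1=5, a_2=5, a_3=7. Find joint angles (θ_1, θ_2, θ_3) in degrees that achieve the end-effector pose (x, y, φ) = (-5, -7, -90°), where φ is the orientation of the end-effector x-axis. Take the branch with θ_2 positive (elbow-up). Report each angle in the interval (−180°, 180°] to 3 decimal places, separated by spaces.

wrist centre = target − a_3·(cos φ, sin φ) = (-5.0000, 0.0000)
cos θ_2 = (25.0000−5²−5²)/(2·5·5) = -0.5000; θ_2 = 120.0000° (elbow-up)
β = atan2(0.0000,-5.0000) = 180.0000°; ψ = atan2(4.3301,2.5000) = 60.0000°
θ_1 = β − ψ = 120.0000°
θ_3 = φ − θ_1 − θ_2 = 30.0000° (wrapped to (-180°,180°])

120.000 120.000 30.000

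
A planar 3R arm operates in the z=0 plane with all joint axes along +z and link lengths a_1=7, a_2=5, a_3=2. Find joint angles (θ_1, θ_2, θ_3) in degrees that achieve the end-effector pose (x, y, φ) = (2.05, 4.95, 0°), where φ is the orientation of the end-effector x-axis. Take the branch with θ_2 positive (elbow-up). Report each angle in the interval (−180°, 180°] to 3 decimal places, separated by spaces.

43.840 134.997 -178.837

wrist centre = target − a_3·(cos φ, sin φ) = (0.0500, 4.9500)
cos θ_2 = (24.5050−7²−5²)/(2·7·5) = -0.7071; θ_2 = 134.9971° (elbow-up)
β = atan2(4.9500,0.0500) = 89.4213°; ψ = atan2(3.5357,3.4646) = 45.5816°
θ_1 = β − ψ = 43.8396°
θ_3 = φ − θ_1 − θ_2 = -178.8368° (wrapped to (-180°,180°])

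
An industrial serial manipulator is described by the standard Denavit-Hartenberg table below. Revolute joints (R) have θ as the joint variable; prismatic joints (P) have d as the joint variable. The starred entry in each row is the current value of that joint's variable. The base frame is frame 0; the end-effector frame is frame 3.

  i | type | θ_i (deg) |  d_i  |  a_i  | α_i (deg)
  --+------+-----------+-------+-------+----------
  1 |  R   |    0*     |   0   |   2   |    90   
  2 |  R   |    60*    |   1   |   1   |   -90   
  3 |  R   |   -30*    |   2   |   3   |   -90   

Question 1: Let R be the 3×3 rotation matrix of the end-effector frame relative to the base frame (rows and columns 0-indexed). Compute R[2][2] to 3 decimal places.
End-effector z-axis (col 2 of R) = (0.2500,0.8660,0.4330)
R[2][2] = 0.4330

0.433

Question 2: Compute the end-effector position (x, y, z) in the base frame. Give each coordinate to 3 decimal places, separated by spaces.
after link 1: o_1 = (2.0000, 0.0000, 0.0000)
after link 2: o_2 = (2.5000, -1.0000, 0.8660)
after link 3: o_3 = (2.0670, -2.5000, 4.1160)

2.067 -2.500 4.116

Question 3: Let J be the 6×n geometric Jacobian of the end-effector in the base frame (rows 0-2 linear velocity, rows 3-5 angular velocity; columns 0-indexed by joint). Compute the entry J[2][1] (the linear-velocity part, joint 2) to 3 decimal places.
0.067

axis z_1 = (0.0000,-1.0000,0.0000); lever o_n−o_1 = (0.0670,-2.5000,4.1160)
cross product → J_v[:, 1] = (-4.1160,0.0000,0.0670)
J_ω[:, 1] = z_1
entry J[2][1] = 0.0670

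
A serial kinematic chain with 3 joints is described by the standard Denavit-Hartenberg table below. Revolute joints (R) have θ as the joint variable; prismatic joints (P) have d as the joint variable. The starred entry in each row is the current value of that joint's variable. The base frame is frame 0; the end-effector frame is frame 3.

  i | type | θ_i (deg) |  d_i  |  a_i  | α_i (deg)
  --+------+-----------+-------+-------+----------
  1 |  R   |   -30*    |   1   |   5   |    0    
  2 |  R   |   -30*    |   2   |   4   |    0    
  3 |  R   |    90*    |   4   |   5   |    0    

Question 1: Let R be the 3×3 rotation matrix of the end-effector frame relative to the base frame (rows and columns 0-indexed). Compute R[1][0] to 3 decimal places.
0.500

End-effector x-axis (col 0 of R) = (0.8660,0.5000,0.0000)
R[1][0] = 0.5000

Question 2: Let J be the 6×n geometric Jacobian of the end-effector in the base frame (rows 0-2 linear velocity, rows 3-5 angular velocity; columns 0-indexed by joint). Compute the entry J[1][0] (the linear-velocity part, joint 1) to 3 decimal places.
axis z_0 = ẑ; lever o_n−o_0 = (10.6603,-3.4641,7.0000)
cross product → J_v[:, 0] = (3.4641,10.6603,-0.0000)
J_ω[:, 0] = z_0
entry J[1][0] = 10.6603

10.660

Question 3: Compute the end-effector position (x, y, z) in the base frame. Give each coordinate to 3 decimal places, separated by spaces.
after link 1: o_1 = (4.3301, -2.5000, 1.0000)
after link 2: o_2 = (6.3301, -5.9641, 3.0000)
after link 3: o_3 = (10.6603, -3.4641, 7.0000)

10.660 -3.464 7.000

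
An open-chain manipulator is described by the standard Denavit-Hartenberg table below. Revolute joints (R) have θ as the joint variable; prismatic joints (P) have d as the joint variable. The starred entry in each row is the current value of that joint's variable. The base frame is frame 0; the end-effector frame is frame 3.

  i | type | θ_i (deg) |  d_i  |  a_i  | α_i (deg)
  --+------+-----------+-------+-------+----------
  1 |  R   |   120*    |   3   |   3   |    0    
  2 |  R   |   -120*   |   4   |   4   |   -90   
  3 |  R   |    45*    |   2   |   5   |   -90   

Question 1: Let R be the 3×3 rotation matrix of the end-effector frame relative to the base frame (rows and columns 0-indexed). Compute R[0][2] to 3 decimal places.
End-effector z-axis (col 2 of R) = (-0.7071,0.0000,-0.7071)
R[0][2] = -0.7071

-0.707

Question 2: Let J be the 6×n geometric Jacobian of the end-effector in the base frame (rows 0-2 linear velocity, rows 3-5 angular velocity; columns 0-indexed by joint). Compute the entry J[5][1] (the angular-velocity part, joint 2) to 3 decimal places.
1.000

axis z_1 = (0.0000,0.0000,1.0000); lever o_n−o_1 = (7.5355,2.0000,0.4645)
cross product → J_v[:, 1] = (-2.0000,7.5355,0.0000)
J_ω[:, 1] = z_1
entry J[5][1] = 1.0000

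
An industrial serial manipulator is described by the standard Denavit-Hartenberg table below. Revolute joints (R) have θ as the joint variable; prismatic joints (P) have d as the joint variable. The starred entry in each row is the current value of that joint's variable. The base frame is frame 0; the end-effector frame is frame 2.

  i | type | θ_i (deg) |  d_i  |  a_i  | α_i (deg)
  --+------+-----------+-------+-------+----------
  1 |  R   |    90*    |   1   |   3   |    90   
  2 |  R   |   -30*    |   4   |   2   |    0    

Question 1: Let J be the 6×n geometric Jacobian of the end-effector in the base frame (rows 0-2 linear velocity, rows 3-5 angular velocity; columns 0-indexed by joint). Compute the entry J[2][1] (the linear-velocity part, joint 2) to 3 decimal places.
1.732

axis z_1 = (1.0000,-0.0000,0.0000); lever o_n−o_1 = (4.0000,1.7321,-1.0000)
cross product → J_v[:, 1] = (-0.0000,1.0000,1.7321)
J_ω[:, 1] = z_1
entry J[2][1] = 1.7321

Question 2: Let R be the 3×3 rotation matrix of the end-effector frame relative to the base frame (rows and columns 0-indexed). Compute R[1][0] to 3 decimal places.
End-effector x-axis (col 0 of R) = (0.0000,0.8660,-0.5000)
R[1][0] = 0.8660

0.866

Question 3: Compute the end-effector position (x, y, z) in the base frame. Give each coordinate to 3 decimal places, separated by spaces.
4.000 4.732 0.000

after link 1: o_1 = (0.0000, 3.0000, 1.0000)
after link 2: o_2 = (4.0000, 4.7321, 0.0000)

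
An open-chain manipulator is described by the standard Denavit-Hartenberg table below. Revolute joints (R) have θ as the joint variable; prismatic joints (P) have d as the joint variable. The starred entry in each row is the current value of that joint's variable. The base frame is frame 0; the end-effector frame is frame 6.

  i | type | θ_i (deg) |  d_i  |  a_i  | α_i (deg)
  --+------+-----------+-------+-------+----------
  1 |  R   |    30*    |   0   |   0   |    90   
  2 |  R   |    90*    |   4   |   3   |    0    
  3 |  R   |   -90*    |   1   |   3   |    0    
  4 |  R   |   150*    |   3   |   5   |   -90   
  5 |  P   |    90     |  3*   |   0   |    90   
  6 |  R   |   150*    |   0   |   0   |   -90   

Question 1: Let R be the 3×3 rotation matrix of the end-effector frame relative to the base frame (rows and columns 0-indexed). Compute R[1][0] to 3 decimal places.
End-effector x-axis (col 0 of R) = (0.2165,-0.8750,-0.4330)
R[1][0] = -0.8750

-0.875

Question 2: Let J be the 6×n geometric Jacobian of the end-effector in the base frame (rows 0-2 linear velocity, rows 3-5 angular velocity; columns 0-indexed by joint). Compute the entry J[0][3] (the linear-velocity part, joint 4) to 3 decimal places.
axis z_3 = (0.5000,-0.8660,0.0000); lever o_n−o_3 = (-3.5490,-5.5131,-0.0981)
cross product → J_v[:, 3] = (0.0849,0.0490,-5.8301)
J_ω[:, 3] = z_3
entry J[0][3] = 0.0849

0.085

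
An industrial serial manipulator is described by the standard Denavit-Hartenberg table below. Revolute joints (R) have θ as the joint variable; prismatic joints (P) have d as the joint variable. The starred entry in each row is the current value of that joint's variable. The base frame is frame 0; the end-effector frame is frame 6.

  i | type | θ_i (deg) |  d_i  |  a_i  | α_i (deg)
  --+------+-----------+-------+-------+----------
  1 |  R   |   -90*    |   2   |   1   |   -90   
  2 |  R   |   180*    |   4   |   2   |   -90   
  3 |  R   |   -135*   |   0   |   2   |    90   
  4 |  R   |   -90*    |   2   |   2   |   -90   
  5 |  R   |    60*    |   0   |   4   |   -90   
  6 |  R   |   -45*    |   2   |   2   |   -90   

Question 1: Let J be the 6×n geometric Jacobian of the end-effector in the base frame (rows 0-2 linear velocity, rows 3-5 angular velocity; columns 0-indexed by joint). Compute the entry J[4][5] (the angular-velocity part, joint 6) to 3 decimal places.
0.354

axis z_5 = (0.3536,0.3536,0.8660); lever o_n−o_5 = (2.5731,0.5731,1.0249)
cross product → J_v[:, 5] = (-0.1340,1.8660,-0.7071)
J_ω[:, 5] = z_5
entry J[4][5] = 0.3536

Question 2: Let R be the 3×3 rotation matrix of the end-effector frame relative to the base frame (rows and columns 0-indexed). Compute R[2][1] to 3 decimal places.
End-effector y-axis (col 1 of R) = (-0.3536,-0.3536,-0.8660)
R[2][1] = -0.8660

-0.866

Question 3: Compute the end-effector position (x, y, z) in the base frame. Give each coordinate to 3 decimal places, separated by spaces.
9.023 1.194 -0.975

after link 1: o_1 = (0.0000, -1.0000, 2.0000)
after link 2: o_2 = (4.0000, 1.0000, 2.0000)
after link 3: o_3 = (5.4142, -0.4142, 2.0000)
after link 4: o_4 = (4.0000, -1.8284, 0.0000)
after link 5: o_5 = (6.4495, 0.6211, -2.0000)
after link 6: o_6 = (9.0226, 1.1942, -0.9751)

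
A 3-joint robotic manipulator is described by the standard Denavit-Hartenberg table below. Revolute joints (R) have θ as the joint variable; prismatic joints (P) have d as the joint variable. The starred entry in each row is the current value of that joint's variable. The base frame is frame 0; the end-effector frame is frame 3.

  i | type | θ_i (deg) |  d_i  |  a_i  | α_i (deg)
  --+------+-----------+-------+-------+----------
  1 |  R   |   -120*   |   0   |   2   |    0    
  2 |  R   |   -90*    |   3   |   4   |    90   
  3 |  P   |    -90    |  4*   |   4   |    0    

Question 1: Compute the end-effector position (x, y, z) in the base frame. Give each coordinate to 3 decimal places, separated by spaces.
-2.464 3.732 -1.000

after link 1: o_1 = (-1.0000, -1.7321, 0.0000)
after link 2: o_2 = (-4.4641, 0.2679, 3.0000)
after link 3: o_3 = (-2.4641, 3.7321, -1.0000)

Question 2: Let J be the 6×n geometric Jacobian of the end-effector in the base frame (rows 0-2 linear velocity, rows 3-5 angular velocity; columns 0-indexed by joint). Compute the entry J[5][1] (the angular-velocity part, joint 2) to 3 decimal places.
1.000

axis z_1 = (0.0000,0.0000,1.0000); lever o_n−o_1 = (-1.4641,5.4641,-1.0000)
cross product → J_v[:, 1] = (-5.4641,-1.4641,0.0000)
J_ω[:, 1] = z_1
entry J[5][1] = 1.0000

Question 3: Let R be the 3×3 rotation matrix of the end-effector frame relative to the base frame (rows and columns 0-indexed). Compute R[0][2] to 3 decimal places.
End-effector z-axis (col 2 of R) = (0.5000,0.8660,0.0000)
R[0][2] = 0.5000

0.500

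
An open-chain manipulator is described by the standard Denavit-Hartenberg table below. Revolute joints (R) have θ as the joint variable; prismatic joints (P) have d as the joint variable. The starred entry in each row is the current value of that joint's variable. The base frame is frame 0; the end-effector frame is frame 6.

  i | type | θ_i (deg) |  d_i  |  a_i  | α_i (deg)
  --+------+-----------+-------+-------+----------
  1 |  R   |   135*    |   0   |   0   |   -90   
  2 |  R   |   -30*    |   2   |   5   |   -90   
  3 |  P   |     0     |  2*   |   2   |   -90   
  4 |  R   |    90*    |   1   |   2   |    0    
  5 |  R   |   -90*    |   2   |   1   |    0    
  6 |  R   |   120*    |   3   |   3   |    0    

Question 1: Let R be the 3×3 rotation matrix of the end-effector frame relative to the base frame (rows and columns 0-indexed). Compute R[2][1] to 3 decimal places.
End-effector y-axis (col 1 of R) = (0.3536,-0.3536,-0.8660)
R[2][1] = -0.8660

-0.866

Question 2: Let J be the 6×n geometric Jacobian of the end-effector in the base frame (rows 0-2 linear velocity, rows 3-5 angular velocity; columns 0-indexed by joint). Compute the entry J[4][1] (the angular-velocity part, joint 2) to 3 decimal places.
-0.707

axis z_1 = (-0.7071,-0.7071,0.0000); lever o_n−o_1 = (-0.2334,5.8903,5.5000)
cross product → J_v[:, 1] = (-3.8891,3.8891,-4.3301)
J_ω[:, 1] = z_1
entry J[4][1] = -0.7071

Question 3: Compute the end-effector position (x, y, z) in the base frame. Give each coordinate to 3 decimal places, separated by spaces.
-0.233 5.890 5.500

after link 1: o_1 = (0.0000, 0.0000, 0.0000)
after link 2: o_2 = (-4.4761, 1.6476, 2.5000)
after link 3: o_3 = (-6.4079, 3.5795, 1.7679)
after link 4: o_4 = (-4.9937, 3.5795, 3.5000)
after link 5: o_5 = (-4.1919, 5.6061, 4.0000)
after link 6: o_6 = (-0.2334, 5.8903, 5.5000)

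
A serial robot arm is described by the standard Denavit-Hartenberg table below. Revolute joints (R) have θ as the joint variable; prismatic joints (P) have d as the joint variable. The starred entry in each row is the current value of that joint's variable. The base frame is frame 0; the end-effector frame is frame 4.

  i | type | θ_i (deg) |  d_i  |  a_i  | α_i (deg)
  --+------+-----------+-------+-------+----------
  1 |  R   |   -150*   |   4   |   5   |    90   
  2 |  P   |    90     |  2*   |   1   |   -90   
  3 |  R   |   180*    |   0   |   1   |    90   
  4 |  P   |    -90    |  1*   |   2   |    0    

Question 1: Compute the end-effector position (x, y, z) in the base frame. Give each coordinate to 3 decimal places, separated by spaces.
-6.562 -2.634 4.000

after link 1: o_1 = (-4.3301, -2.5000, 4.0000)
after link 2: o_2 = (-5.3301, -0.7679, 5.0000)
after link 3: o_3 = (-5.3301, -0.7679, 4.0000)
after link 4: o_4 = (-6.5622, -2.6340, 4.0000)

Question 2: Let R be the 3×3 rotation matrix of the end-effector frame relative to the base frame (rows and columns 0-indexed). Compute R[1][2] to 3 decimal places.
-0.866

End-effector z-axis (col 2 of R) = (0.5000,-0.8660,0.0000)
R[1][2] = -0.8660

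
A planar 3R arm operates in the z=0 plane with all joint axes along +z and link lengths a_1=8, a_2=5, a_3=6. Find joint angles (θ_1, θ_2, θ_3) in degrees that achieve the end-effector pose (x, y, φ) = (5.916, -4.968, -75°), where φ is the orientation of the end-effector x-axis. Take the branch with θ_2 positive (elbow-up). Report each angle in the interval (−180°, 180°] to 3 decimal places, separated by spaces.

wrist centre = target − a_3·(cos φ, sin φ) = (4.3631, 0.8276)
cos θ_2 = (19.7214−8²−5²)/(2·8·5) = -0.8660; θ_2 = 149.9951° (elbow-up)
β = atan2(0.8276,4.3631) = 10.7398°; ψ = atan2(2.5004,3.6701) = 34.2659°
θ_1 = β − ψ = -23.5261°
θ_3 = φ − θ_1 − θ_2 = 158.5310° (wrapped to (-180°,180°])

-23.526 149.995 158.531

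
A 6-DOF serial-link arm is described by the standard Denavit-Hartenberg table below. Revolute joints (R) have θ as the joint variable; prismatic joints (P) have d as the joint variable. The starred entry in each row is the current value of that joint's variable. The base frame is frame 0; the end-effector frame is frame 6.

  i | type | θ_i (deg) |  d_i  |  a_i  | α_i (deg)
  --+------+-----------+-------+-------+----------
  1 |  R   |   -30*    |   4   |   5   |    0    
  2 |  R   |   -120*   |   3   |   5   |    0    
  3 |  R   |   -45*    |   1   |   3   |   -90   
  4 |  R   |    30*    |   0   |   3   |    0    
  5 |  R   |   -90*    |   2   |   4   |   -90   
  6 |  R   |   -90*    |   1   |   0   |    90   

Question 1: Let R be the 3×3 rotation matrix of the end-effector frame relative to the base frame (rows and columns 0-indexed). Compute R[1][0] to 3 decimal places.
-0.966

End-effector x-axis (col 0 of R) = (-0.2588,-0.9659,0.0000)
R[1][0] = -0.9659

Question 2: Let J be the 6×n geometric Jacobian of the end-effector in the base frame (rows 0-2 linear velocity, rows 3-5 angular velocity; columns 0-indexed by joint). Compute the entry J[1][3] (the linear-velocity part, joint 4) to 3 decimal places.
0.379

axis z_3 = (-0.2588,-0.9659,0.0000); lever o_n−o_3 = (-5.7956,-0.5176,1.4641)
cross product → J_v[:, 3] = (-1.4142,0.3789,-5.4641)
J_ω[:, 3] = z_3
entry J[1][3] = 0.3789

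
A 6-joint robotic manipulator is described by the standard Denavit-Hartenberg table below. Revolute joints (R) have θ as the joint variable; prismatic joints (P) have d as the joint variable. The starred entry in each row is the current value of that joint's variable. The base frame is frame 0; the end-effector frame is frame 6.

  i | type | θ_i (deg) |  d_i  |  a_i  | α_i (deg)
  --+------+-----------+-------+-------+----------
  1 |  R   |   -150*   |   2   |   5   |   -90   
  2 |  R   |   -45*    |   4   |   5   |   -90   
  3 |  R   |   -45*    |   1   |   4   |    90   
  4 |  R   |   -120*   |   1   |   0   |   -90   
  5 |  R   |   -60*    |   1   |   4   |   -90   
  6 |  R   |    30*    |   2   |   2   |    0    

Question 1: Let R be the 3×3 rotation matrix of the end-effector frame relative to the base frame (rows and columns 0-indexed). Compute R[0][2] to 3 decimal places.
End-effector z-axis (col 2 of R) = (0.1004,0.8198,0.5638)
R[0][2] = 0.1004

0.100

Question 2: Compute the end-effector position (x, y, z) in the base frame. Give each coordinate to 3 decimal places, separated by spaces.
after link 1: o_1 = (-4.3301, -2.5000, 2.0000)
after link 2: o_2 = (-5.3920, -7.7319, 5.5355)
after link 3: o_3 = (-6.3222, -11.5349, 6.8284)
after link 4: o_4 = (-5.5356, -11.8973, 6.3284)
after link 5: o_5 = (-1.4334, -12.2479, 6.1077)
after link 6: o_6 = (0.2036, -9.9433, 6.0126)

0.204 -9.943 6.013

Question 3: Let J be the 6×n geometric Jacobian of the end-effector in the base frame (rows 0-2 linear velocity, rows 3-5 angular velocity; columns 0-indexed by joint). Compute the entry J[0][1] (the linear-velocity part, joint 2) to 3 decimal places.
-3.475

axis z_1 = (0.5000,-0.8660,0.0000); lever o_n−o_1 = (4.5337,-7.4433,4.0126)
cross product → J_v[:, 1] = (-3.4750,-2.0063,0.2047)
J_ω[:, 1] = z_1
entry J[0][1] = -3.4750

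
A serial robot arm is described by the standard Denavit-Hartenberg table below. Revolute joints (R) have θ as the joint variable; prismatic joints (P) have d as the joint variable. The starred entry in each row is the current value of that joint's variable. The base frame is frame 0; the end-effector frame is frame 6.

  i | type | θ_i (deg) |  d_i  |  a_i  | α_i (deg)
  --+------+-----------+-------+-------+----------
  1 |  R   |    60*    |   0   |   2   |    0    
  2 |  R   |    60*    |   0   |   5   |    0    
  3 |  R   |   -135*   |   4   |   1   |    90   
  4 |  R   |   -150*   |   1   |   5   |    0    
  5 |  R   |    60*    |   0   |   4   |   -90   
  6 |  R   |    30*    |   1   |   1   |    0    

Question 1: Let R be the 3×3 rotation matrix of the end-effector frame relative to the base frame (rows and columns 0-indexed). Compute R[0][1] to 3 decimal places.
End-effector y-axis (col 1 of R) = (0.2241,0.8365,0.5000)
R[0][1] = 0.2241

0.224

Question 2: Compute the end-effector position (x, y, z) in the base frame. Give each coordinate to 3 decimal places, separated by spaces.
-3.880 6.182 -3.366

after link 1: o_1 = (1.0000, 1.7321, 0.0000)
after link 2: o_2 = (-1.5000, 6.0622, 0.0000)
after link 3: o_3 = (-0.5341, 5.8034, 4.0000)
after link 4: o_4 = (-4.9755, 5.9582, 1.5000)
after link 5: o_5 = (-4.9755, 5.9582, -2.5000)
after link 6: o_6 = (-3.8801, 6.1823, -3.3660)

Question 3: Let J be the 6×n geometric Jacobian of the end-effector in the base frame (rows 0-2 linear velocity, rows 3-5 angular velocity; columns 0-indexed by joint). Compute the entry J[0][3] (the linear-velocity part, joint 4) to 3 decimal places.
axis z_3 = (-0.2588,-0.9659,0.0000); lever o_n−o_3 = (-3.3461,0.3789,-7.3660)
cross product → J_v[:, 3] = (7.1150,-1.9065,-3.3301)
J_ω[:, 3] = z_3
entry J[0][3] = 7.1150

7.115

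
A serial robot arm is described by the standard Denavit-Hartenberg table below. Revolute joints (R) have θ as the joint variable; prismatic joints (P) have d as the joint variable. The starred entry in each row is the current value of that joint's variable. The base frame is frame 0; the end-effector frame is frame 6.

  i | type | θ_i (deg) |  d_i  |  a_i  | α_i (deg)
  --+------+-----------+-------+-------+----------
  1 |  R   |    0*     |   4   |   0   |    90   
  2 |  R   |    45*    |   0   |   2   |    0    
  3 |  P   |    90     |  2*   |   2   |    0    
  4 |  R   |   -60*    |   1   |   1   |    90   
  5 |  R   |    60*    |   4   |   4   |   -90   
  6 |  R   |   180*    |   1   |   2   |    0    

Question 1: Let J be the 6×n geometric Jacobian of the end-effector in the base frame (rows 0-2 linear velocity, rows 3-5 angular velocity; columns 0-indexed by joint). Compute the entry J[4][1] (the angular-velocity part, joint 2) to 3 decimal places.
axis z_1 = (0.0000,-1.0000,0.0000); lever o_n−o_1 = (4.1572,-5.2321,2.8885)
cross product → J_v[:, 1] = (-2.8885,0.0000,4.1572)
J_ω[:, 1] = z_1
entry J[4][1] = -1.0000

-1.000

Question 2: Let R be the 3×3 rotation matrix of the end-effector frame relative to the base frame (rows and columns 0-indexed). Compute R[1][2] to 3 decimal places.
-0.500

End-effector z-axis (col 2 of R) = (-0.2241,-0.5000,-0.8365)
R[1][2] = -0.5000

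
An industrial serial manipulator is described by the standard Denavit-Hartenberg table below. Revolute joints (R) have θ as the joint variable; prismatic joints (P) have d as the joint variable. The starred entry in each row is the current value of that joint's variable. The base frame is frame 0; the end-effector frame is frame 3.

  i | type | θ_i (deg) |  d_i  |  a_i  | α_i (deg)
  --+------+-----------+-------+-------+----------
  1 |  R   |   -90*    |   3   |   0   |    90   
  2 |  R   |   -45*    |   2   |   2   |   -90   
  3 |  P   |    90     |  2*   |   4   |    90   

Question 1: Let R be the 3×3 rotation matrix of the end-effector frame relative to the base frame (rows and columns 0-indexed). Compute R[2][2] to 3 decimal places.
End-effector z-axis (col 2 of R) = (-0.0000,-0.7071,-0.7071)
R[2][2] = -0.7071

-0.707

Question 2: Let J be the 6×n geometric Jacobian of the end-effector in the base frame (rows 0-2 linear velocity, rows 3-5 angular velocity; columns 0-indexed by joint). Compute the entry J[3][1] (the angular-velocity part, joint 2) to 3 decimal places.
axis z_1 = (-1.0000,-0.0000,0.0000); lever o_n−o_1 = (2.0000,-2.8284,0.0000)
cross product → J_v[:, 1] = (0.0000,0.0000,2.8284)
J_ω[:, 1] = z_1
entry J[3][1] = -1.0000

-1.000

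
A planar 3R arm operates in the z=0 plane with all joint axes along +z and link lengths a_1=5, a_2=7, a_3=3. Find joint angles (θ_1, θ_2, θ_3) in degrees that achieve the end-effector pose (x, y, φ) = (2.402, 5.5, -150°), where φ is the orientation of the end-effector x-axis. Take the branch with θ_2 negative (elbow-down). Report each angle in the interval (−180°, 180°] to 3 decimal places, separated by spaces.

wrist centre = target − a_3·(cos φ, sin φ) = (5.0001, 7.0000)
cos θ_2 = (74.0008−5²−7²)/(2·5·7) = 0.0000; θ_2 = -89.9994° (elbow-down)
β = atan2(7.0000,5.0001) = 54.4619°; ψ = atan2(-7.0000,5.0001) = -54.4619°
θ_1 = β − ψ = 108.9238°
θ_3 = φ − θ_1 − θ_2 = -168.9244° (wrapped to (-180°,180°])

108.924 -89.999 -168.924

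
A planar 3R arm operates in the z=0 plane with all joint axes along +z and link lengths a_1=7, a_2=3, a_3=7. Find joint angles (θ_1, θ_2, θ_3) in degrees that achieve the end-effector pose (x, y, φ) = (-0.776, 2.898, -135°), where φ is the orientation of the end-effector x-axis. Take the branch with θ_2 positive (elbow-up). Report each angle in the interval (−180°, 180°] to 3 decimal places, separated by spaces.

45.001 59.988 120.011

wrist centre = target − a_3·(cos φ, sin φ) = (4.1737, 7.8477)
cos θ_2 = (79.0073−7²−3²)/(2·7·3) = 0.5002; θ_2 = 59.9885° (elbow-up)
β = atan2(7.8477,4.1737) = 61.9942°; ψ = atan2(2.5978,8.5005) = 16.9932°
θ_1 = β − ψ = 45.0009°
θ_3 = φ − θ_1 − θ_2 = 120.0106° (wrapped to (-180°,180°])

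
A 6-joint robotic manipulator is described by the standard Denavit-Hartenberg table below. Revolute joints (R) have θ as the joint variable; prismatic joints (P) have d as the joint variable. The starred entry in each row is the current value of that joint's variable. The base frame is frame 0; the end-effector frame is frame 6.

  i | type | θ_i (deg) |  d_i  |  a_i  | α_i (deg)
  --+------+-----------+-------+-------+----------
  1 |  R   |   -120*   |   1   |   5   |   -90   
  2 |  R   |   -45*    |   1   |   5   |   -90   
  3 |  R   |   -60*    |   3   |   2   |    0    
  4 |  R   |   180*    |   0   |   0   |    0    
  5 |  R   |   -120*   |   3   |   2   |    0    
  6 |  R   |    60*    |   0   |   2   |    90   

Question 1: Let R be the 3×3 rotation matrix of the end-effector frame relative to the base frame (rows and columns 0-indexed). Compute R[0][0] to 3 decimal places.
End-effector x-axis (col 0 of R) = (-0.9268,0.1268,0.3536)
R[0][0] = -0.9268

-0.927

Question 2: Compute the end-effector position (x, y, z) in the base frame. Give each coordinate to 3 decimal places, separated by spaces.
-6.937 -14.016 3.121

after link 1: o_1 = (-2.5000, -4.3301, 1.0000)
after link 2: o_2 = (-3.4017, -7.8920, 4.5355)
after link 3: o_3 = (-3.3160, -11.2075, 3.1213)
after link 4: o_4 = (-3.3160, -11.2075, 3.1213)
after link 5: o_5 = (-5.0837, -14.2694, 2.4142)
after link 6: o_6 = (-6.9373, -14.0157, 3.1213)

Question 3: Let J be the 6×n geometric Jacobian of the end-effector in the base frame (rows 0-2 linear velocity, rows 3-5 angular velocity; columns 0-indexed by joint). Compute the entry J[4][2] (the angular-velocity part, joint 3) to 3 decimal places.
axis z_2 = (-0.3536,-0.6124,-0.7071); lever o_n−o_2 = (-3.5355,-6.1237,-1.4142)
cross product → J_v[:, 2] = (-3.4641,2.0000,-0.0000)
J_ω[:, 2] = z_2
entry J[4][2] = -0.6124

-0.612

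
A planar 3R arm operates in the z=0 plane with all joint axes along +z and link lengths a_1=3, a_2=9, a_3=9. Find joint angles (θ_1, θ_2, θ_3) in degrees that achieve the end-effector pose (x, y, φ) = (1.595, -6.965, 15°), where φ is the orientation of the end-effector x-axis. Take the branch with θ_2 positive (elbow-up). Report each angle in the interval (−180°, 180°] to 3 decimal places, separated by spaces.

-149.990 29.987 135.004

wrist centre = target − a_3·(cos φ, sin φ) = (-7.0983, -9.2944)
cos θ_2 = (136.7717−3²−9²)/(2·3·9) = 0.8661; θ_2 = 29.9866° (elbow-up)
β = atan2(-9.2944,-7.0983) = -127.3698°; ψ = atan2(4.4982,10.7953) = 22.6205°
θ_1 = β − ψ = -149.9904°
θ_3 = φ − θ_1 − θ_2 = 135.0037° (wrapped to (-180°,180°])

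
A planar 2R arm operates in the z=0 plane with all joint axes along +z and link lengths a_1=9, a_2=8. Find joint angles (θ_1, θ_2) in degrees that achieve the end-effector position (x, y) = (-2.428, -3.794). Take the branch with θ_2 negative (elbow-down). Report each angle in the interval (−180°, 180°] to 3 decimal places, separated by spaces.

-59.999 -150.002

cos θ_2 = (20.2896−9²−8²)/(2·9·8) = -0.8660; θ_2 = -150.0022° (elbow-down)
β = atan2(-3.7940,-2.4280) = -122.6175°; ψ = atan2(-3.9997,2.0716) = -62.6183°
θ_1 = β − ψ = -59.9992°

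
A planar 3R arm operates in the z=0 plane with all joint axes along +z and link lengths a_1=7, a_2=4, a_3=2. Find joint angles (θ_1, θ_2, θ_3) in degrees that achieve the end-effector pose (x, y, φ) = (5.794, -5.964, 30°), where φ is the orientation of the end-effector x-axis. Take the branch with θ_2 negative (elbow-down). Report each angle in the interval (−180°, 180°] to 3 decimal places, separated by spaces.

wrist centre = target − a_3·(cos φ, sin φ) = (4.0619, -6.9640)
cos θ_2 = (64.9967−7²−4²)/(2·7·4) = -0.0001; θ_2 = -90.0033° (elbow-down)
β = atan2(-6.9640,4.0619) = -59.7459°; ψ = atan2(-4.0000,6.9998) = -29.7457°
θ_1 = β − ψ = -30.0002°
θ_3 = φ − θ_1 − θ_2 = 150.0036° (wrapped to (-180°,180°])

-30.000 -90.003 150.004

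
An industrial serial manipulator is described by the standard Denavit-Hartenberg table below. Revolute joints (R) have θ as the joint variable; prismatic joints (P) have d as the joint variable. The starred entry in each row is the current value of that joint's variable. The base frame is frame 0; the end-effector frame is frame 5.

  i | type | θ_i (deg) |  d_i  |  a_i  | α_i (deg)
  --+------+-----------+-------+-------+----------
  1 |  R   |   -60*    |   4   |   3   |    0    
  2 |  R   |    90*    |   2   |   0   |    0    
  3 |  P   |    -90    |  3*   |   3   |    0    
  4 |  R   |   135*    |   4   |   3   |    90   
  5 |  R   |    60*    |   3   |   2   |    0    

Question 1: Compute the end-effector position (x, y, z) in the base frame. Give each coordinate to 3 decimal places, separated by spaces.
6.933 -2.109 14.732

after link 1: o_1 = (1.5000, -2.5981, 4.0000)
after link 2: o_2 = (1.5000, -2.5981, 6.0000)
after link 3: o_3 = (3.0000, -5.1962, 9.0000)
after link 4: o_4 = (3.7765, -2.2984, 13.0000)
after link 5: o_5 = (6.9331, -2.1089, 14.7321)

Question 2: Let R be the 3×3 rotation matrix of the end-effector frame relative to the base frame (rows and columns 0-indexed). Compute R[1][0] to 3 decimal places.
End-effector x-axis (col 0 of R) = (0.1294,0.4830,0.8660)
R[1][0] = 0.4830

0.483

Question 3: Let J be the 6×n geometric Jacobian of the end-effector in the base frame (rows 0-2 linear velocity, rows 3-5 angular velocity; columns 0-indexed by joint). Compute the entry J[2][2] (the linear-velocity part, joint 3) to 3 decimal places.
1.000

prismatic axis z_2 = (0.0000,0.0000,1.0000)
J_v[:, 2] = z_2; J_ω[:, 2] = (0,0,0)
entry J[2][2] = 1.0000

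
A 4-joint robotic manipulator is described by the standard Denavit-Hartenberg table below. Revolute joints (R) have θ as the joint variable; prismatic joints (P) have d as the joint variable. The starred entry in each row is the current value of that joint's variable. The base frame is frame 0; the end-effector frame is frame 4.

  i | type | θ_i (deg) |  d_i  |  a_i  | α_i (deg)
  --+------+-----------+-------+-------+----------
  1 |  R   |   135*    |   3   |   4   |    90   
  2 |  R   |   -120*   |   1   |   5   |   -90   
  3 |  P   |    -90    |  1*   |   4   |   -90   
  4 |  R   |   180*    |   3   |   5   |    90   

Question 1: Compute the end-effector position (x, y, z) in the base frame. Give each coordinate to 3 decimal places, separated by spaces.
-0.612 0.612 -4.428

after link 1: o_1 = (-2.8284, 2.8284, 3.0000)
after link 2: o_2 = (-0.3536, 1.7678, -1.3301)
after link 3: o_3 = (1.8625, 5.2086, -1.8301)
after link 4: o_4 = (-0.6124, 0.6124, -4.4282)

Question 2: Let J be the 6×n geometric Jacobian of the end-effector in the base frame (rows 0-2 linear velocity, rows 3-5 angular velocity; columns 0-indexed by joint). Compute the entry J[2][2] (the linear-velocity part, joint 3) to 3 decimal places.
prismatic axis z_2 = (-0.6124,0.6124,-0.5000)
J_v[:, 2] = z_2; J_ω[:, 2] = (0,0,0)
entry J[2][2] = -0.5000

-0.500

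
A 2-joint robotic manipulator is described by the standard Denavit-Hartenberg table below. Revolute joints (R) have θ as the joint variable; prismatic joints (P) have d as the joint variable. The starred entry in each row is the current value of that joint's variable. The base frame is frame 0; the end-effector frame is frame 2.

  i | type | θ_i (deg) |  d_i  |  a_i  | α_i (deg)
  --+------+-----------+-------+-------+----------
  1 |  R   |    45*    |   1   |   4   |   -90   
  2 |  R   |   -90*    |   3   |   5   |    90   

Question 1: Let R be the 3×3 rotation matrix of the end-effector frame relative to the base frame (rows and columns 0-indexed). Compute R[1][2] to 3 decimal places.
End-effector z-axis (col 2 of R) = (-0.7071,-0.7071,0.0000)
R[1][2] = -0.7071

-0.707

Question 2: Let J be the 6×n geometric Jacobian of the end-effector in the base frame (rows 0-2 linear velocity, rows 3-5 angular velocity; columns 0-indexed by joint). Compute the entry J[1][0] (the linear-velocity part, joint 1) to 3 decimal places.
0.707

axis z_0 = ẑ; lever o_n−o_0 = (0.7071,4.9497,6.0000)
cross product → J_v[:, 0] = (-4.9497,0.7071,0.0000)
J_ω[:, 0] = z_0
entry J[1][0] = 0.7071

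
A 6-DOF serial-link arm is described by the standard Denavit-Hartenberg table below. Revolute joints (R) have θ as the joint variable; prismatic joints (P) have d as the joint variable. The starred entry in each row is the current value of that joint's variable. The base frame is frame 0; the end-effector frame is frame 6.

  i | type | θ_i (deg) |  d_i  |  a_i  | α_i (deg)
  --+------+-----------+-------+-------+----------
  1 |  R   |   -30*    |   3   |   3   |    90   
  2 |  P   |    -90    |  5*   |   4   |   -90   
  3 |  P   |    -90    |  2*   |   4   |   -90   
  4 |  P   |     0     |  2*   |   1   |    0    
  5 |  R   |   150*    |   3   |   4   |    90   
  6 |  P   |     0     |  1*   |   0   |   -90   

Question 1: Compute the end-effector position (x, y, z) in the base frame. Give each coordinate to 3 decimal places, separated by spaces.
after link 1: o_1 = (2.5981, -1.5000, 3.0000)
after link 2: o_2 = (0.0981, -5.8301, -1.0000)
after link 3: o_3 = (-0.1699, -10.2942, -1.0000)
after link 4: o_4 = (-0.6699, -11.1603, -3.0000)
after link 5: o_5 = (-0.6699, -7.1603, -6.0000)
after link 6: o_6 = (-1.6699, -7.1603, -6.0000)

-1.670 -7.160 -6.000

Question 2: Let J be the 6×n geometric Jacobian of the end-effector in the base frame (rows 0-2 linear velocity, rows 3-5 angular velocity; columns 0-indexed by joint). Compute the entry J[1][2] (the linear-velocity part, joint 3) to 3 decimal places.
-0.500

prismatic axis z_2 = (0.8660,-0.5000,0.0000)
J_v[:, 2] = z_2; J_ω[:, 2] = (0,0,0)
entry J[1][2] = -0.5000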